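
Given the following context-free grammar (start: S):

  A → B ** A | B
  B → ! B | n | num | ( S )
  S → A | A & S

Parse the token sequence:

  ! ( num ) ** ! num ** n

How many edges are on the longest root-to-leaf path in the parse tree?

[S [A [B ! [B ( [S [A [B num]]] )]] ** [A [B ! [B num]] ** [A [B n]]]]]

7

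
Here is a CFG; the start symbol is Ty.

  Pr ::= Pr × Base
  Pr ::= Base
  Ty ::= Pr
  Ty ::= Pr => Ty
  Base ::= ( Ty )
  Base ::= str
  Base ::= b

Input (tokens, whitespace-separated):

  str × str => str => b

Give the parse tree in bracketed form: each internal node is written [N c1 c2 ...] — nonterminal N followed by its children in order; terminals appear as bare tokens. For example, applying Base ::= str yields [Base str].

[Ty [Pr [Pr [Base str]] × [Base str]] => [Ty [Pr [Base str]] => [Ty [Pr [Base b]]]]]

Ty
Pr => Ty
Pr × Base => Ty
Base × Base => Ty
str × Base => Ty
str × str => Ty
str × str => Pr => Ty
str × str => Base => Ty
str × str => str => Ty
str × str => str => Pr
str × str => str => Base
str × str => str => b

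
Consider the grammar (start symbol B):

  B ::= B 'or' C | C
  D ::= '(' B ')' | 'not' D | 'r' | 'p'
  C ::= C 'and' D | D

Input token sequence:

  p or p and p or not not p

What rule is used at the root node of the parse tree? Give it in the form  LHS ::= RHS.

B ::= B 'or' C

[B [B [B [C [D p]]] or [C [C [D p]] and [D p]]] or [C [D not [D not [D p]]]]]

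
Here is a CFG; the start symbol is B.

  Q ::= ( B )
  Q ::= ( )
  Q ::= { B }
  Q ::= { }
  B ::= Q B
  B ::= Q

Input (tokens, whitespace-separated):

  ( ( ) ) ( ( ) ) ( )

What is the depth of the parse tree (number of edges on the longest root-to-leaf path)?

5

[B [Q ( [B [Q ( )]] )] [B [Q ( [B [Q ( )]] )] [B [Q ( )]]]]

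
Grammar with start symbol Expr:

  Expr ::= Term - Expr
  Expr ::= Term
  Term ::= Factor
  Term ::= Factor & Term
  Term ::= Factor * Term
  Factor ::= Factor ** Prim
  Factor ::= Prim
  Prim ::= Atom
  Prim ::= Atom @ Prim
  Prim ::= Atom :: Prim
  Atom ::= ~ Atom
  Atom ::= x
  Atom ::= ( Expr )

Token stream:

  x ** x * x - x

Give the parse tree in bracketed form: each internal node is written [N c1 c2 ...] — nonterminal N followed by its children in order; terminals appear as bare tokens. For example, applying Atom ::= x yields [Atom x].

[Expr [Term [Factor [Factor [Prim [Atom x]]] ** [Prim [Atom x]]] * [Term [Factor [Prim [Atom x]]]]] - [Expr [Term [Factor [Prim [Atom x]]]]]]

Expr
Term - Expr
Factor * Term - Expr
Factor ** Prim * Term - Expr
Prim ** Prim * Term - Expr
Atom ** Prim * Term - Expr
x ** Prim * Term - Expr
x ** Atom * Term - Expr
x ** x * Term - Expr
x ** x * Factor - Expr
x ** x * Prim - Expr
x ** x * Atom - Expr
x ** x * x - Expr
x ** x * x - Term
x ** x * x - Factor
x ** x * x - Prim
x ** x * x - Atom
x ** x * x - x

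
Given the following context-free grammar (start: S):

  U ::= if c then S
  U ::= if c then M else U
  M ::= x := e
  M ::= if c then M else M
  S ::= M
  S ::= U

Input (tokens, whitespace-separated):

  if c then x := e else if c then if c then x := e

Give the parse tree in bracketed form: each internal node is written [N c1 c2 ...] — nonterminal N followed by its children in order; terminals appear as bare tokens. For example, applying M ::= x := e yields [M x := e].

[S [U if c then [M x := e] else [U if c then [S [U if c then [S [M x := e]]]]]]]

S
U
if c then M else U
if c then x := e else U
if c then x := e else if c then S
if c then x := e else if c then U
if c then x := e else if c then if c then S
if c then x := e else if c then if c then M
if c then x := e else if c then if c then x := e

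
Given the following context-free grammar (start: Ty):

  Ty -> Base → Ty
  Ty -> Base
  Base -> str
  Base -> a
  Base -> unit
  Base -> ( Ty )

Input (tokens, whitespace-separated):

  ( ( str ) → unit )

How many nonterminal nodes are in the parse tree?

8

[Ty [Base ( [Ty [Base ( [Ty [Base str]] )] → [Ty [Base unit]]] )]]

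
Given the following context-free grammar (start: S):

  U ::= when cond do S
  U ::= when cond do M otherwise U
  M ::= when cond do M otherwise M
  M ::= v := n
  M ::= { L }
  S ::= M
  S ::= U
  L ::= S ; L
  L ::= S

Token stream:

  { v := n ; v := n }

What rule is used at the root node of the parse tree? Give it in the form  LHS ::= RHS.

S ::= M

[S [M { [L [S [M v := n]] ; [L [S [M v := n]]]] }]]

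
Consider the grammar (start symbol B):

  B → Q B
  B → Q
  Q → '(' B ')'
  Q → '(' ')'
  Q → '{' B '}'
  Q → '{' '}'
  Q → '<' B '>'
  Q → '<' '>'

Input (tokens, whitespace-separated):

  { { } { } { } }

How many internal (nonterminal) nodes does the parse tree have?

[B [Q { [B [Q { }] [B [Q { }] [B [Q { }]]]] }]]

8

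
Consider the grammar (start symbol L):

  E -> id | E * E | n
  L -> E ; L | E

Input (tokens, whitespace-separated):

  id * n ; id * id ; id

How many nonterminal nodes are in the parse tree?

[L [E [E id] * [E n]] ; [L [E [E id] * [E id]] ; [L [E id]]]]

10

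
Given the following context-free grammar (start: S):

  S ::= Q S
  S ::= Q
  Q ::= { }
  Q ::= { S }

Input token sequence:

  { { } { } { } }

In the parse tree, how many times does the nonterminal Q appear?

4

[S [Q { [S [Q { }] [S [Q { }] [S [Q { }]]]] }]]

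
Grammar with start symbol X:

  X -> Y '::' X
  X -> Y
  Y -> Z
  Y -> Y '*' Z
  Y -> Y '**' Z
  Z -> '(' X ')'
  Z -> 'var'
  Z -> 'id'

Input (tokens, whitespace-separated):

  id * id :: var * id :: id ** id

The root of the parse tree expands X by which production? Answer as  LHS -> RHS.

X -> Y '::' X

[X [Y [Y [Z id]] * [Z id]] :: [X [Y [Y [Z var]] * [Z id]] :: [X [Y [Y [Z id]] ** [Z id]]]]]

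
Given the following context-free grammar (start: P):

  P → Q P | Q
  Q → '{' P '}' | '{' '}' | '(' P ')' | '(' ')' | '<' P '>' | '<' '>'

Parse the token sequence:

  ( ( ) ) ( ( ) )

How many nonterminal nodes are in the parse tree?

[P [Q ( [P [Q ( )]] )] [P [Q ( [P [Q ( )]] )]]]

8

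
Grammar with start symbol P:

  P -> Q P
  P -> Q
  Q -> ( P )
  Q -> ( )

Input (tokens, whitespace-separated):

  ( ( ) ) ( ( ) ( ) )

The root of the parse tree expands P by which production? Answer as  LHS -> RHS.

P -> Q P

[P [Q ( [P [Q ( )]] )] [P [Q ( [P [Q ( )] [P [Q ( )]]] )]]]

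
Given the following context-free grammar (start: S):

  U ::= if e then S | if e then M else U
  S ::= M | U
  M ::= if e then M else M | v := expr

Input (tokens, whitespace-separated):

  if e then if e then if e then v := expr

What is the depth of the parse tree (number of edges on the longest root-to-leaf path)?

[S [U if e then [S [U if e then [S [U if e then [S [M v := expr]]]]]]]]

8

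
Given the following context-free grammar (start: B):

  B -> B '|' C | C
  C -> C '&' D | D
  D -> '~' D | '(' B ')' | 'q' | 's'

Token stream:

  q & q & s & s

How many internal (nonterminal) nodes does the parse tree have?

[B [C [C [C [C [D q]] & [D q]] & [D s]] & [D s]]]

9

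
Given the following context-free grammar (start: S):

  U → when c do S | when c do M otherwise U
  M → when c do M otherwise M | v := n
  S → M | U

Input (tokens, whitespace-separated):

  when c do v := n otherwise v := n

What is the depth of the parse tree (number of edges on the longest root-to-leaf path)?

3

[S [M when c do [M v := n] otherwise [M v := n]]]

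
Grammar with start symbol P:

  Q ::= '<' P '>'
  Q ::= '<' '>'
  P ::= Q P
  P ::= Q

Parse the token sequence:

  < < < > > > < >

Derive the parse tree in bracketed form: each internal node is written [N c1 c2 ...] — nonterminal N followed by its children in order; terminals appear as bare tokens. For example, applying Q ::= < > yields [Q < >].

[P [Q < [P [Q < [P [Q < >]] >]] >] [P [Q < >]]]

P
Q P
< P > P
< Q > P
< < P > > P
< < Q > > P
< < < > > > P
< < < > > > Q
< < < > > > < >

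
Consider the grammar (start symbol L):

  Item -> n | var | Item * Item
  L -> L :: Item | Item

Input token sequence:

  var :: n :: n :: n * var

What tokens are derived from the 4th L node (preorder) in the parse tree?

var

[L [L [L [L [Item var]] :: [Item n]] :: [Item n]] :: [Item [Item n] * [Item var]]]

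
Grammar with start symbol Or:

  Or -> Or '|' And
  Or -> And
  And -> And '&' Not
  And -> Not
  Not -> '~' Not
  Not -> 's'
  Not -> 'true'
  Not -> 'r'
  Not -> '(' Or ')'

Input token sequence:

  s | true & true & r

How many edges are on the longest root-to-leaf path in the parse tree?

5

[Or [Or [And [Not s]]] | [And [And [And [Not true]] & [Not true]] & [Not r]]]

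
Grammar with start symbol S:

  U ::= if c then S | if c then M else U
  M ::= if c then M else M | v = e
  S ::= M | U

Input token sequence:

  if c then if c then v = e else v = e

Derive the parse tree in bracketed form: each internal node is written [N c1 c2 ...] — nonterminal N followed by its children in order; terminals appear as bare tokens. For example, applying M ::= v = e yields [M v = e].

S
U
if c then S
if c then M
if c then if c then M else M
if c then if c then v = e else M
if c then if c then v = e else v = e

[S [U if c then [S [M if c then [M v = e] else [M v = e]]]]]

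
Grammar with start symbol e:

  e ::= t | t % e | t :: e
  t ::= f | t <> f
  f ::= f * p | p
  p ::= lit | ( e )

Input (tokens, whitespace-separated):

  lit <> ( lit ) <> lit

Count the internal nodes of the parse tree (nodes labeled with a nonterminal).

[e [t [t [t [f [p lit]]] <> [f [p ( [e [t [f [p lit]]]] )]]] <> [f [p lit]]]]

14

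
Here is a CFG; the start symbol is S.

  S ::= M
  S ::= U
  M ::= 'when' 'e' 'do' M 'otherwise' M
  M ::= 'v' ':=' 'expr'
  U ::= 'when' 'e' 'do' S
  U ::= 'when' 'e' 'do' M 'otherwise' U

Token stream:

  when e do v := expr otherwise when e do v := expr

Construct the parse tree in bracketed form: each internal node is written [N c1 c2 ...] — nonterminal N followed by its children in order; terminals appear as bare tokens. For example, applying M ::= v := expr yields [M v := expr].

S
U
when e do M otherwise U
when e do v := expr otherwise U
when e do v := expr otherwise when e do S
when e do v := expr otherwise when e do M
when e do v := expr otherwise when e do v := expr

[S [U when e do [M v := expr] otherwise [U when e do [S [M v := expr]]]]]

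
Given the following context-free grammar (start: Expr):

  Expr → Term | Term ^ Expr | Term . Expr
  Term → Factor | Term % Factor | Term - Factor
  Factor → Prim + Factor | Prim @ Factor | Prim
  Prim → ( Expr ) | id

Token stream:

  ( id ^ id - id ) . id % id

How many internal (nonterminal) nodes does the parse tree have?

[Expr [Term [Factor [Prim ( [Expr [Term [Factor [Prim id]]] ^ [Expr [Term [Term [Factor [Prim id]]] - [Factor [Prim id]]]]] )]]] . [Expr [Term [Term [Factor [Prim id]]] % [Factor [Prim id]]]]]

22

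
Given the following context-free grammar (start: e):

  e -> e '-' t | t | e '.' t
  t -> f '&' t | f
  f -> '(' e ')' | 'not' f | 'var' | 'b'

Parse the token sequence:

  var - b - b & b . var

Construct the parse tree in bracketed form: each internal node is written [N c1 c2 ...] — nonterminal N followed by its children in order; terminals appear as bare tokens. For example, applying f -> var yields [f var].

[e [e [e [e [t [f var]]] - [t [f b]]] - [t [f b] & [t [f b]]]] . [t [f var]]]

e
e . t
e - t . t
e - t - t . t
t - t - t . t
f - t - t . t
var - t - t . t
var - f - t . t
var - b - t . t
var - b - f & t . t
var - b - b & t . t
var - b - b & f . t
var - b - b & b . t
var - b - b & b . f
var - b - b & b . var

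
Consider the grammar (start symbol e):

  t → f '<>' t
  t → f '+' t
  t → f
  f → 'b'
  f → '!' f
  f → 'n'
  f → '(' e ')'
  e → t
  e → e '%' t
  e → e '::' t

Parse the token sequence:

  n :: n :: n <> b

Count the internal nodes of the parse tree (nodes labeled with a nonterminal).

[e [e [e [t [f n]]] :: [t [f n]]] :: [t [f n] <> [t [f b]]]]

11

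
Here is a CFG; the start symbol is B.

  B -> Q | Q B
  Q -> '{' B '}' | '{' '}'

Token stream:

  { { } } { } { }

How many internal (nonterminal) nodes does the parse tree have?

[B [Q { [B [Q { }]] }] [B [Q { }] [B [Q { }]]]]

8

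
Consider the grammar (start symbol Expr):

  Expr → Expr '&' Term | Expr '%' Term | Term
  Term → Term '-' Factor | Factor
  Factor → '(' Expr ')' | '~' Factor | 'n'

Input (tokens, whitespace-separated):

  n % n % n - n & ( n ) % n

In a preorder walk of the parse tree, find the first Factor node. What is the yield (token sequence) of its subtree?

[Expr [Expr [Expr [Expr [Expr [Term [Factor n]]] % [Term [Factor n]]] % [Term [Term [Factor n]] - [Factor n]]] & [Term [Factor ( [Expr [Term [Factor n]]] )]]] % [Term [Factor n]]]

n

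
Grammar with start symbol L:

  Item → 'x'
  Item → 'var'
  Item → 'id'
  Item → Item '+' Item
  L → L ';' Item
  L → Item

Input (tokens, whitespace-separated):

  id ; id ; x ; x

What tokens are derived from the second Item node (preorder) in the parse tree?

[L [L [L [L [Item id]] ; [Item id]] ; [Item x]] ; [Item x]]

id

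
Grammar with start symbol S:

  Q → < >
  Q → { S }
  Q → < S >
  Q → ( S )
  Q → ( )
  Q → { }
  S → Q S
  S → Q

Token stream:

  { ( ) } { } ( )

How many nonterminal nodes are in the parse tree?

8

[S [Q { [S [Q ( )]] }] [S [Q { }] [S [Q ( )]]]]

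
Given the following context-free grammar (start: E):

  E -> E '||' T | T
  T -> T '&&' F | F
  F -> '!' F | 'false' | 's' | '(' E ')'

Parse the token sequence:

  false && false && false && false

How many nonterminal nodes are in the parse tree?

[E [T [T [T [T [F false]] && [F false]] && [F false]] && [F false]]]

9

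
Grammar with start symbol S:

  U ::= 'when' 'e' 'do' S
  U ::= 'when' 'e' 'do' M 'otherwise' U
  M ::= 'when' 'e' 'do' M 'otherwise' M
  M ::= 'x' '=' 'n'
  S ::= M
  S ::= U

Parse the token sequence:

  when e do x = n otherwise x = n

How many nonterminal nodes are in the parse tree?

4

[S [M when e do [M x = n] otherwise [M x = n]]]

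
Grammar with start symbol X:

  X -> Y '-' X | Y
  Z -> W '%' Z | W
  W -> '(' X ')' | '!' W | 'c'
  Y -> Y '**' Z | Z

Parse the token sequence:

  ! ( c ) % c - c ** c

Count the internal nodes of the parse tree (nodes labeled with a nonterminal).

18

[X [Y [Z [W ! [W ( [X [Y [Z [W c]]]] )]] % [Z [W c]]]] - [X [Y [Y [Z [W c]]] ** [Z [W c]]]]]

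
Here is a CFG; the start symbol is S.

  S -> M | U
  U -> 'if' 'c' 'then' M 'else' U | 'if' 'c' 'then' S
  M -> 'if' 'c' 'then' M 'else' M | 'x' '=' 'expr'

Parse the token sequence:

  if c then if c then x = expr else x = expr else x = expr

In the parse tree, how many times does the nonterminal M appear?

5

[S [M if c then [M if c then [M x = expr] else [M x = expr]] else [M x = expr]]]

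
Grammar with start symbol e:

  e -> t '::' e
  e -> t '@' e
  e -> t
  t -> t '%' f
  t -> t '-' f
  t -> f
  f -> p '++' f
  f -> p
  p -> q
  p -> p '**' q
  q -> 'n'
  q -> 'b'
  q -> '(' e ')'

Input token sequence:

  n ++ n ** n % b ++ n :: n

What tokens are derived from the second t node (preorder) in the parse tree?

n ++ n ** n

[e [t [t [f [p [q n]] ++ [f [p [p [q n]] ** [q n]]]]] % [f [p [q b]] ++ [f [p [q n]]]]] :: [e [t [f [p [q n]]]]]]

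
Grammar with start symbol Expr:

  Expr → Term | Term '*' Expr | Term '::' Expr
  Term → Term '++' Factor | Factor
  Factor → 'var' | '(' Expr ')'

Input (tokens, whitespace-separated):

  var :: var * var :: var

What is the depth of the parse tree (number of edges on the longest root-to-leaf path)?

[Expr [Term [Factor var]] :: [Expr [Term [Factor var]] * [Expr [Term [Factor var]] :: [Expr [Term [Factor var]]]]]]

6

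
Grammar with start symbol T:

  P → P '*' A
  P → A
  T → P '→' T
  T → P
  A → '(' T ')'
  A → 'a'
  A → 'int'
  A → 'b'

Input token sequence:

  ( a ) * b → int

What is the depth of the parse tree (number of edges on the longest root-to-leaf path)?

[T [P [P [A ( [T [P [A a]]] )]] * [A b]] → [T [P [A int]]]]

7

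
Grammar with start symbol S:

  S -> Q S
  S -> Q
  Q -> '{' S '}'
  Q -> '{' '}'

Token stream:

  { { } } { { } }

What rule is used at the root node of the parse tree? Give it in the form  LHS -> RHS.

[S [Q { [S [Q { }]] }] [S [Q { [S [Q { }]] }]]]

S -> Q S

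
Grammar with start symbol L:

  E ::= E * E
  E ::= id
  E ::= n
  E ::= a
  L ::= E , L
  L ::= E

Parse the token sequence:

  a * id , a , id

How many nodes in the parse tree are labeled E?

[L [E [E a] * [E id]] , [L [E a] , [L [E id]]]]

5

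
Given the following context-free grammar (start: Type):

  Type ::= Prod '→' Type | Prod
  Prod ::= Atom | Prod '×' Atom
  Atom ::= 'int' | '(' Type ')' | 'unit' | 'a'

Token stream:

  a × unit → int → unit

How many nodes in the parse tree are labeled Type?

3

[Type [Prod [Prod [Atom a]] × [Atom unit]] → [Type [Prod [Atom int]] → [Type [Prod [Atom unit]]]]]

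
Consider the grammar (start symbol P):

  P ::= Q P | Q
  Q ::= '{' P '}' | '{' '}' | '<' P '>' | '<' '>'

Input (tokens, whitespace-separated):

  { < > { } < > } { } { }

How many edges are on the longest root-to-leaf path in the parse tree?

6

[P [Q { [P [Q < >] [P [Q { }] [P [Q < >]]]] }] [P [Q { }] [P [Q { }]]]]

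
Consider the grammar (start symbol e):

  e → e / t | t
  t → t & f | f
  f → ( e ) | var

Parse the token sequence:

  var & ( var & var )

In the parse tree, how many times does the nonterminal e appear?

2

[e [t [t [f var]] & [f ( [e [t [t [f var]] & [f var]]] )]]]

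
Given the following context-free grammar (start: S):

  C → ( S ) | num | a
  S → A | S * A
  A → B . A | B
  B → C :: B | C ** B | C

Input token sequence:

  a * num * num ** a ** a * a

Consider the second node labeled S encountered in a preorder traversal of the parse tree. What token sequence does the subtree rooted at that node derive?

a * num * num ** a ** a

[S [S [S [S [A [B [C a]]]] * [A [B [C num]]]] * [A [B [C num] ** [B [C a] ** [B [C a]]]]]] * [A [B [C a]]]]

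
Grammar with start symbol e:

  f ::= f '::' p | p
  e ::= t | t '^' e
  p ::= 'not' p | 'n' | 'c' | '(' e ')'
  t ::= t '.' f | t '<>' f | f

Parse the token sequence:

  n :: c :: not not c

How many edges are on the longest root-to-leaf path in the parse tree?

6

[e [t [f [f [f [p n]] :: [p c]] :: [p not [p not [p c]]]]]]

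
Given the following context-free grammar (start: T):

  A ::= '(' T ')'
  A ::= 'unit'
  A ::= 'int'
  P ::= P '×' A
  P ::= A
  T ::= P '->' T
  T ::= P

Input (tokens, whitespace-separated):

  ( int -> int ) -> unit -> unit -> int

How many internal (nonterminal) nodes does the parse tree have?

18

[T [P [A ( [T [P [A int]] -> [T [P [A int]]]] )]] -> [T [P [A unit]] -> [T [P [A unit]] -> [T [P [A int]]]]]]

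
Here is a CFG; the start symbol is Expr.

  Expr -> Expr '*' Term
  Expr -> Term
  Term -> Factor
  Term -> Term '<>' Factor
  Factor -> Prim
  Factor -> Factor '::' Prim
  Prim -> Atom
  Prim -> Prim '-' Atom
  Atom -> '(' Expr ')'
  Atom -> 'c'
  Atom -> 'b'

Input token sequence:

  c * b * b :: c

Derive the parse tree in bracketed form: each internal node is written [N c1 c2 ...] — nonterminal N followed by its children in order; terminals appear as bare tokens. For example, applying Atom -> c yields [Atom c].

Expr
Expr * Term
Expr * Term * Term
Term * Term * Term
Factor * Term * Term
Prim * Term * Term
Atom * Term * Term
c * Term * Term
c * Factor * Term
c * Prim * Term
c * Atom * Term
c * b * Term
c * b * Factor
c * b * Factor :: Prim
c * b * Prim :: Prim
c * b * Atom :: Prim
c * b * b :: Prim
c * b * b :: Atom
c * b * b :: c

[Expr [Expr [Expr [Term [Factor [Prim [Atom c]]]]] * [Term [Factor [Prim [Atom b]]]]] * [Term [Factor [Factor [Prim [Atom b]]] :: [Prim [Atom c]]]]]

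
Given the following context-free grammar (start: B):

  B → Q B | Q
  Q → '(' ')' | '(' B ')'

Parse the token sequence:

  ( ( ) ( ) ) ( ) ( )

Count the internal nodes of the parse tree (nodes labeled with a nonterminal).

10

[B [Q ( [B [Q ( )] [B [Q ( )]]] )] [B [Q ( )] [B [Q ( )]]]]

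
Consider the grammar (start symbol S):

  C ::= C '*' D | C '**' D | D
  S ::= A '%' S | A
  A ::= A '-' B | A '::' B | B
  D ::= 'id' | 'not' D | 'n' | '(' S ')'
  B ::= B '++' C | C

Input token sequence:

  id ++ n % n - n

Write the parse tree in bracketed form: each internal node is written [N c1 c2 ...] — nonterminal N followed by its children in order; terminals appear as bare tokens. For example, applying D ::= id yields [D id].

S
A % S
B % S
B ++ C % S
C ++ C % S
D ++ C % S
id ++ C % S
id ++ D % S
id ++ n % S
id ++ n % A
id ++ n % A - B
id ++ n % B - B
id ++ n % C - B
id ++ n % D - B
id ++ n % n - B
id ++ n % n - C
id ++ n % n - D
id ++ n % n - n

[S [A [B [B [C [D id]]] ++ [C [D n]]]] % [S [A [A [B [C [D n]]]] - [B [C [D n]]]]]]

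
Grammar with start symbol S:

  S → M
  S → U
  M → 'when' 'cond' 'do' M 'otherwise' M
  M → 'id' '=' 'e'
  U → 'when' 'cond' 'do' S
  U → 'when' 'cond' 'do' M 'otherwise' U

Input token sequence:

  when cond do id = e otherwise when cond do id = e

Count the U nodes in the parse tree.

[S [U when cond do [M id = e] otherwise [U when cond do [S [M id = e]]]]]

2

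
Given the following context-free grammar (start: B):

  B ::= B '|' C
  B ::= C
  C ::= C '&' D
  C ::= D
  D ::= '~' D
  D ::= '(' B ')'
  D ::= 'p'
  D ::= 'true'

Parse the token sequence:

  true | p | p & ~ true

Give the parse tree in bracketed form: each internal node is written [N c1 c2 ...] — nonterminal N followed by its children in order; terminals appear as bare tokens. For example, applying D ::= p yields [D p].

B
B | C
B | C | C
C | C | C
D | C | C
true | C | C
true | D | C
true | p | C
true | p | C & D
true | p | D & D
true | p | p & D
true | p | p & ~ D
true | p | p & ~ true

[B [B [B [C [D true]]] | [C [D p]]] | [C [C [D p]] & [D ~ [D true]]]]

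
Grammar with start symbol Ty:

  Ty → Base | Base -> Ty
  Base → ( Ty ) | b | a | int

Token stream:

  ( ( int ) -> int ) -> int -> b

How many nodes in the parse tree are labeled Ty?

6

[Ty [Base ( [Ty [Base ( [Ty [Base int]] )] -> [Ty [Base int]]] )] -> [Ty [Base int] -> [Ty [Base b]]]]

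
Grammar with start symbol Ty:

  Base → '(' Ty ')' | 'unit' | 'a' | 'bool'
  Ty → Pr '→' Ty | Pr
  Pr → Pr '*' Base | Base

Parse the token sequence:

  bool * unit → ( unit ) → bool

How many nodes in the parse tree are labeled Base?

5

[Ty [Pr [Pr [Base bool]] * [Base unit]] → [Ty [Pr [Base ( [Ty [Pr [Base unit]]] )]] → [Ty [Pr [Base bool]]]]]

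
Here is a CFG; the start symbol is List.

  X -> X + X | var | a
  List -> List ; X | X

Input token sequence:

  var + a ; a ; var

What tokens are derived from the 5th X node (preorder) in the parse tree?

[List [List [List [X [X var] + [X a]]] ; [X a]] ; [X var]]

var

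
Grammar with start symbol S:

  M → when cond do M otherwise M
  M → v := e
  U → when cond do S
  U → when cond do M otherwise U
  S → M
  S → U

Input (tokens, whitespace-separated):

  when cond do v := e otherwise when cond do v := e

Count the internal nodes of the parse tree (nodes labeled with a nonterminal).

[S [U when cond do [M v := e] otherwise [U when cond do [S [M v := e]]]]]

6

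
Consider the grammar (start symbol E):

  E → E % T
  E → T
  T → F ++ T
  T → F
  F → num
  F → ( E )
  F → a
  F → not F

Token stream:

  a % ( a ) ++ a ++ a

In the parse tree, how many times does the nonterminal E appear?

3

[E [E [T [F a]]] % [T [F ( [E [T [F a]]] )] ++ [T [F a] ++ [T [F a]]]]]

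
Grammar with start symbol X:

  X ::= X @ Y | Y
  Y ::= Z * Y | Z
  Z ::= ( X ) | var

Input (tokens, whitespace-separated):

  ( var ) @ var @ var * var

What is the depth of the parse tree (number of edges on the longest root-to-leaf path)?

8

[X [X [X [Y [Z ( [X [Y [Z var]]] )]]] @ [Y [Z var]]] @ [Y [Z var] * [Y [Z var]]]]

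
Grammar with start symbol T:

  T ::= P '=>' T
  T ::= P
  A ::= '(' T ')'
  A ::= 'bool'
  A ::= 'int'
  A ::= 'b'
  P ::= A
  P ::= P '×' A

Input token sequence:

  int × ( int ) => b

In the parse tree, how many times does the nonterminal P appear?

[T [P [P [A int]] × [A ( [T [P [A int]]] )]] => [T [P [A b]]]]

4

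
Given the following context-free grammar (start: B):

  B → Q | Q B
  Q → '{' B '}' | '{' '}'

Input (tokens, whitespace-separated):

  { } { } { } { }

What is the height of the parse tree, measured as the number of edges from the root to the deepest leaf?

[B [Q { }] [B [Q { }] [B [Q { }] [B [Q { }]]]]]

5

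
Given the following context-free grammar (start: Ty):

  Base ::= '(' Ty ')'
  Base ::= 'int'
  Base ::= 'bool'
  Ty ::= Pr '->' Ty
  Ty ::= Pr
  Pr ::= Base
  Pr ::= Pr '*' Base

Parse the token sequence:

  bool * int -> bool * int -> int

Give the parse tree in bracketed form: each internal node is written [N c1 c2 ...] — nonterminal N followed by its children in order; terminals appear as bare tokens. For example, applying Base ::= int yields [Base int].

Ty
Pr -> Ty
Pr * Base -> Ty
Base * Base -> Ty
bool * Base -> Ty
bool * int -> Ty
bool * int -> Pr -> Ty
bool * int -> Pr * Base -> Ty
bool * int -> Base * Base -> Ty
bool * int -> bool * Base -> Ty
bool * int -> bool * int -> Ty
bool * int -> bool * int -> Pr
bool * int -> bool * int -> Base
bool * int -> bool * int -> int

[Ty [Pr [Pr [Base bool]] * [Base int]] -> [Ty [Pr [Pr [Base bool]] * [Base int]] -> [Ty [Pr [Base int]]]]]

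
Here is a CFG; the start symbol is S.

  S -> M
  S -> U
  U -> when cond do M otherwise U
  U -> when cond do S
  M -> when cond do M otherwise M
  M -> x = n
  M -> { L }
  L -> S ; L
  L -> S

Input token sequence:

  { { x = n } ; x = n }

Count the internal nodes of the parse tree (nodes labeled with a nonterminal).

[S [M { [L [S [M { [L [S [M x = n]]] }]] ; [L [S [M x = n]]]] }]]

11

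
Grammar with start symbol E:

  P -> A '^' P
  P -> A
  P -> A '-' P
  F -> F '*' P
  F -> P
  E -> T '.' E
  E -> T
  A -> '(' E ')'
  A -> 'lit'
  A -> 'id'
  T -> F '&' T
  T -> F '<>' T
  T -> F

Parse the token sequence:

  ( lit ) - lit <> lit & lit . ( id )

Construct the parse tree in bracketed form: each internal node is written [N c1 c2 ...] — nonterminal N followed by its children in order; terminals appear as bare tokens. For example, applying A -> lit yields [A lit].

[E [T [F [P [A ( [E [T [F [P [A lit]]]]] )] - [P [A lit]]]] <> [T [F [P [A lit]]] & [T [F [P [A lit]]]]]] . [E [T [F [P [A ( [E [T [F [P [A id]]]]] )]]]]]]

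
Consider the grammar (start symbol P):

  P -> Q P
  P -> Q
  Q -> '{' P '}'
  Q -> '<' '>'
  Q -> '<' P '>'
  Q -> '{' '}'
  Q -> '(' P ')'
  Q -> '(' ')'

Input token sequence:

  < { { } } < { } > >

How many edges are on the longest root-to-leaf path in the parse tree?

[P [Q < [P [Q { [P [Q { }]] }] [P [Q < [P [Q { }]] >]]] >]]

7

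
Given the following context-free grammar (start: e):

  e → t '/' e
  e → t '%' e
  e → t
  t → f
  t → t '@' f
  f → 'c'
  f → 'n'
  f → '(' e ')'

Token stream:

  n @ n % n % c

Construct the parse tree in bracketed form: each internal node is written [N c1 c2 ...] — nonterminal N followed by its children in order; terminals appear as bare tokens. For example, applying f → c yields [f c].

e
t % e
t @ f % e
f @ f % e
n @ f % e
n @ n % e
n @ n % t % e
n @ n % f % e
n @ n % n % e
n @ n % n % t
n @ n % n % f
n @ n % n % c

[e [t [t [f n]] @ [f n]] % [e [t [f n]] % [e [t [f c]]]]]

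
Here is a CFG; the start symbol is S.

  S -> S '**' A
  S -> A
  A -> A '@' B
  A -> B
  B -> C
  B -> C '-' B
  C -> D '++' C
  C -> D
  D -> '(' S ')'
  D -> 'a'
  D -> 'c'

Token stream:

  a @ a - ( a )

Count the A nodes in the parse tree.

3

[S [A [A [B [C [D a]]]] @ [B [C [D a]] - [B [C [D ( [S [A [B [C [D a]]]]] )]]]]]]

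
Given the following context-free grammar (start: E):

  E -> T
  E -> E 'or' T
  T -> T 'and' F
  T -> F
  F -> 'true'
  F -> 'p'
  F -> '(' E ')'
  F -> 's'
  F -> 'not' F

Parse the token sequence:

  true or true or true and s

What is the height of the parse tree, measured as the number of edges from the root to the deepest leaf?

[E [E [E [T [F true]]] or [T [F true]]] or [T [T [F true]] and [F s]]]

5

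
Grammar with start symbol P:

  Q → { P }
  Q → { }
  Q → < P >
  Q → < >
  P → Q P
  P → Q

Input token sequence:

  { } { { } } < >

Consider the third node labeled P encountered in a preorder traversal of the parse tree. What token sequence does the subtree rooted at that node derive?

{ }

[P [Q { }] [P [Q { [P [Q { }]] }] [P [Q < >]]]]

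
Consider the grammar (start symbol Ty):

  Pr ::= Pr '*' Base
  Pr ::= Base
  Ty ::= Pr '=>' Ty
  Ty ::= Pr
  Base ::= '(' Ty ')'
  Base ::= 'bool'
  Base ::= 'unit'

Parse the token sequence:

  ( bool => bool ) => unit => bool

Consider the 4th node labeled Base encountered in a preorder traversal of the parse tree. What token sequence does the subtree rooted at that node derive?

unit

[Ty [Pr [Base ( [Ty [Pr [Base bool]] => [Ty [Pr [Base bool]]]] )]] => [Ty [Pr [Base unit]] => [Ty [Pr [Base bool]]]]]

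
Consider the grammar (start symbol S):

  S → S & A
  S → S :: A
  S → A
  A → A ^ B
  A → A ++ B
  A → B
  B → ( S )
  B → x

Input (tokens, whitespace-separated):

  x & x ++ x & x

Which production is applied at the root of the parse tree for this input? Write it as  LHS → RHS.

[S [S [S [A [B x]]] & [A [A [B x]] ++ [B x]]] & [A [B x]]]

S → S & A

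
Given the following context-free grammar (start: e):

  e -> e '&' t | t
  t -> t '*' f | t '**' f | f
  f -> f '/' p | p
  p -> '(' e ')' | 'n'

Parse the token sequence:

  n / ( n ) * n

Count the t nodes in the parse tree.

[e [t [t [f [f [p n]] / [p ( [e [t [f [p n]]]] )]]] * [f [p n]]]]

3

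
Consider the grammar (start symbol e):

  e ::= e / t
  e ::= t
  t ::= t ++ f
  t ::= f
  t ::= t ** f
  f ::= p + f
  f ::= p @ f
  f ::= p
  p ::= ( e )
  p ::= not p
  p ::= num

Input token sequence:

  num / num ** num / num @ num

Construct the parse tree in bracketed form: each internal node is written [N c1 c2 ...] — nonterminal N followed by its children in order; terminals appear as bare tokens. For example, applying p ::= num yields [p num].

[e [e [e [t [f [p num]]]] / [t [t [f [p num]]] ** [f [p num]]]] / [t [f [p num] @ [f [p num]]]]]

e
e / t
e / t / t
t / t / t
f / t / t
p / t / t
num / t / t
num / t ** f / t
num / f ** f / t
num / p ** f / t
num / num ** f / t
num / num ** p / t
num / num ** num / t
num / num ** num / f
num / num ** num / p @ f
num / num ** num / num @ f
num / num ** num / num @ p
num / num ** num / num @ num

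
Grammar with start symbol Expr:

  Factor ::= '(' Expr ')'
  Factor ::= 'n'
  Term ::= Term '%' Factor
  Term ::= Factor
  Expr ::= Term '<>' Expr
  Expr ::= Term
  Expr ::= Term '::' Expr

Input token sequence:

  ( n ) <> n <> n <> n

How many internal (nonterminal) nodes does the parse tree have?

15

[Expr [Term [Factor ( [Expr [Term [Factor n]]] )]] <> [Expr [Term [Factor n]] <> [Expr [Term [Factor n]] <> [Expr [Term [Factor n]]]]]]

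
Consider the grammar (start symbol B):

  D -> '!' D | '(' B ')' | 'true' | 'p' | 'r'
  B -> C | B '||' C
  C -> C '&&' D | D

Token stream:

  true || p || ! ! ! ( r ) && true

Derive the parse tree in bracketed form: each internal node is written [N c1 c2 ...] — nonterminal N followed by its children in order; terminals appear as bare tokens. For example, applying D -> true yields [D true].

B
B || C
B || C || C
C || C || C
D || C || C
true || C || C
true || D || C
true || p || C
true || p || C && D
true || p || D && D
true || p || ! D && D
true || p || ! ! D && D
true || p || ! ! ! D && D
true || p || ! ! ! ( B ) && D
true || p || ! ! ! ( C ) && D
true || p || ! ! ! ( D ) && D
true || p || ! ! ! ( r ) && D
true || p || ! ! ! ( r ) && true

[B [B [B [C [D true]]] || [C [D p]]] || [C [C [D ! [D ! [D ! [D ( [B [C [D r]]] )]]]]] && [D true]]]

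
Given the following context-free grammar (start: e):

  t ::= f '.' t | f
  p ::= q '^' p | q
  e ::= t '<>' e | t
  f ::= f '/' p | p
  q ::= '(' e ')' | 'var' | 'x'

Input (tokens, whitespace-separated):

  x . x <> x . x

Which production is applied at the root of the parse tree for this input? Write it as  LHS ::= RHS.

[e [t [f [p [q x]]] . [t [f [p [q x]]]]] <> [e [t [f [p [q x]]] . [t [f [p [q x]]]]]]]

e ::= t '<>' e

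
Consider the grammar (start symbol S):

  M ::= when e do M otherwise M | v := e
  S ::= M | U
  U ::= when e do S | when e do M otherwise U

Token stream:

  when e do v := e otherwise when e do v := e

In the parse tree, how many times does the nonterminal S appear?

[S [U when e do [M v := e] otherwise [U when e do [S [M v := e]]]]]

2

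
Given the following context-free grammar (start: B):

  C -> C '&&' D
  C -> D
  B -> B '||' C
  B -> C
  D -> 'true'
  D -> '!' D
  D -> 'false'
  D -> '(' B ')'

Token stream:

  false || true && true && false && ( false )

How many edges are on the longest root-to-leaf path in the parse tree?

6

[B [B [C [D false]]] || [C [C [C [C [D true]] && [D true]] && [D false]] && [D ( [B [C [D false]]] )]]]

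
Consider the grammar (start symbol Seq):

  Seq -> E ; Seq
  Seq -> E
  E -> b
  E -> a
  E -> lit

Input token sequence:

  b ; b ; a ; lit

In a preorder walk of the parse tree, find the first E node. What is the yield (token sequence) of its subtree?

[Seq [E b] ; [Seq [E b] ; [Seq [E a] ; [Seq [E lit]]]]]

b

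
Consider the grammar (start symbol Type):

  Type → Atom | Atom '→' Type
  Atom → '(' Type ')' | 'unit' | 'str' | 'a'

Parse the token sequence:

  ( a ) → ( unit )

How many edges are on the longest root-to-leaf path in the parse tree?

[Type [Atom ( [Type [Atom a]] )] → [Type [Atom ( [Type [Atom unit]] )]]]

5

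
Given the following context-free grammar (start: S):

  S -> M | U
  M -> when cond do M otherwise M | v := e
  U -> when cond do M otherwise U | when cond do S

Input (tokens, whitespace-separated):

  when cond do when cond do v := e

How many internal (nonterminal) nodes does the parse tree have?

[S [U when cond do [S [U when cond do [S [M v := e]]]]]]

6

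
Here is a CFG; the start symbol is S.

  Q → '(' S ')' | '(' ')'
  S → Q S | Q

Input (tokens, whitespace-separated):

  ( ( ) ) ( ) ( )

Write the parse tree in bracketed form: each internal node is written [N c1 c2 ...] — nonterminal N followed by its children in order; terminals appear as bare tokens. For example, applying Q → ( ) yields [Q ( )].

S
Q S
( S ) S
( Q ) S
( ( ) ) S
( ( ) ) Q S
( ( ) ) ( ) S
( ( ) ) ( ) Q
( ( ) ) ( ) ( )

[S [Q ( [S [Q ( )]] )] [S [Q ( )] [S [Q ( )]]]]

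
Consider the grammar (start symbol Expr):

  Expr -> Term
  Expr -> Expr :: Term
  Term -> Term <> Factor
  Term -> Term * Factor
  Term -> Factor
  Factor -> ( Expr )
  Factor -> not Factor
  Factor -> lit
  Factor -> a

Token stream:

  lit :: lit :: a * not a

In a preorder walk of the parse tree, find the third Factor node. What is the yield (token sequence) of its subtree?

a

[Expr [Expr [Expr [Term [Factor lit]]] :: [Term [Factor lit]]] :: [Term [Term [Factor a]] * [Factor not [Factor a]]]]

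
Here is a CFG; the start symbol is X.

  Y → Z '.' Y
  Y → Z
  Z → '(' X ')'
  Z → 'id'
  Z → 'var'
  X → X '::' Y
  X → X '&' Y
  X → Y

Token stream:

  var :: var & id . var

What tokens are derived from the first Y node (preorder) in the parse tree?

[X [X [X [Y [Z var]]] :: [Y [Z var]]] & [Y [Z id] . [Y [Z var]]]]

var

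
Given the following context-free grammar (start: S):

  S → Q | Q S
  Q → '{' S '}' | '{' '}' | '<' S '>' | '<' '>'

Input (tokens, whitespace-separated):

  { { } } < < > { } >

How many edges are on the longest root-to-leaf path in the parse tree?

6

[S [Q { [S [Q { }]] }] [S [Q < [S [Q < >] [S [Q { }]]] >]]]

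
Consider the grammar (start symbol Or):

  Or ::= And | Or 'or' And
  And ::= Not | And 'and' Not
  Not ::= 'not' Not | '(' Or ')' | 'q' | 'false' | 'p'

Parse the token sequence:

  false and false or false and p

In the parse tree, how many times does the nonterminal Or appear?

[Or [Or [And [And [Not false]] and [Not false]]] or [And [And [Not false]] and [Not p]]]

2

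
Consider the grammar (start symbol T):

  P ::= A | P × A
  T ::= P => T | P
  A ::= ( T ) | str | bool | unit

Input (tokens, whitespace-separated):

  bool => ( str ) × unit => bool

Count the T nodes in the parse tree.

4

[T [P [A bool]] => [T [P [P [A ( [T [P [A str]]] )]] × [A unit]] => [T [P [A bool]]]]]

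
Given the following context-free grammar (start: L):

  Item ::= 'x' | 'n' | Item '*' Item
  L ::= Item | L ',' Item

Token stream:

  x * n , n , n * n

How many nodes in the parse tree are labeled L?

[L [L [L [Item [Item x] * [Item n]]] , [Item n]] , [Item [Item n] * [Item n]]]

3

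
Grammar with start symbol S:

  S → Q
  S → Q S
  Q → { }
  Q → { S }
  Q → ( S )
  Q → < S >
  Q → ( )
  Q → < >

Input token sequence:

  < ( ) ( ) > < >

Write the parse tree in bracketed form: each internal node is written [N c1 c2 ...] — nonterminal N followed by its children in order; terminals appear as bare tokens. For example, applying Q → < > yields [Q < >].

S
Q S
< S > S
< Q S > S
< ( ) S > S
< ( ) Q > S
< ( ) ( ) > S
< ( ) ( ) > Q
< ( ) ( ) > < >

[S [Q < [S [Q ( )] [S [Q ( )]]] >] [S [Q < >]]]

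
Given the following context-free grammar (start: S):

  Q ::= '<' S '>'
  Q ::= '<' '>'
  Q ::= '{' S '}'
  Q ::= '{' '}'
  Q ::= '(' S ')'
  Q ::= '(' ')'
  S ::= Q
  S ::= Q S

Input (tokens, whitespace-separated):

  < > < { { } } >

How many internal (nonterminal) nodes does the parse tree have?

[S [Q < >] [S [Q < [S [Q { [S [Q { }]] }]] >]]]

8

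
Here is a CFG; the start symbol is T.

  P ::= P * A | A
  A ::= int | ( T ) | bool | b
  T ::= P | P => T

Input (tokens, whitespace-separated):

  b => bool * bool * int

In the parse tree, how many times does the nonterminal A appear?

[T [P [A b]] => [T [P [P [P [A bool]] * [A bool]] * [A int]]]]

4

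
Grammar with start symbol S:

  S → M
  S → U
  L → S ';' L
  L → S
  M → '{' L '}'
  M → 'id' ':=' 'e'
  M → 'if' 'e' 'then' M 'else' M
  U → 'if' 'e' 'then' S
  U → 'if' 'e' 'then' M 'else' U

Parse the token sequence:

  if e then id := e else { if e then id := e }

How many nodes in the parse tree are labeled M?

4

[S [M if e then [M id := e] else [M { [L [S [U if e then [S [M id := e]]]]] }]]]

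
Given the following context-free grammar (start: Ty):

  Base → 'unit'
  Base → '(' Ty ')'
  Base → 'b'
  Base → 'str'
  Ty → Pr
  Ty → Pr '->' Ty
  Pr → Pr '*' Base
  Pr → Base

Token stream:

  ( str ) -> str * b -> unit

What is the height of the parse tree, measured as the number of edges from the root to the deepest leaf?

6

[Ty [Pr [Base ( [Ty [Pr [Base str]]] )]] -> [Ty [Pr [Pr [Base str]] * [Base b]] -> [Ty [Pr [Base unit]]]]]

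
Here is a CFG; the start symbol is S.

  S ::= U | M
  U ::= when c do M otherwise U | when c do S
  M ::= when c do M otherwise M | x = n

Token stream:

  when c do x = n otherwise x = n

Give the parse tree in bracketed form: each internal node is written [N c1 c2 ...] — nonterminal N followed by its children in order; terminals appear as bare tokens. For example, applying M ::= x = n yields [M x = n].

[S [M when c do [M x = n] otherwise [M x = n]]]

S
M
when c do M otherwise M
when c do x = n otherwise M
when c do x = n otherwise x = n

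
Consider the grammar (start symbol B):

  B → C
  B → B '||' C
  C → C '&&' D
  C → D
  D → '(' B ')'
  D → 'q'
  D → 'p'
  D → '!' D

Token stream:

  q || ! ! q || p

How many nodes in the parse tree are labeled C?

3

[B [B [B [C [D q]]] || [C [D ! [D ! [D q]]]]] || [C [D p]]]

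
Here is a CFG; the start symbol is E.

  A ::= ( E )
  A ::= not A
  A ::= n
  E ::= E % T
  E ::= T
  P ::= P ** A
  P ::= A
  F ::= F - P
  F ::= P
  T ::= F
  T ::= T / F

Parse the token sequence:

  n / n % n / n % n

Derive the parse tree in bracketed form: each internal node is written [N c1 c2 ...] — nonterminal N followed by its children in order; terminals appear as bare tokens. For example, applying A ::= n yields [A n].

E
E % T
E % T % T
T % T % T
T / F % T % T
F / F % T % T
P / F % T % T
A / F % T % T
n / F % T % T
n / P % T % T
n / A % T % T
n / n % T % T
n / n % T / F % T
n / n % F / F % T
n / n % P / F % T
n / n % A / F % T
n / n % n / F % T
n / n % n / P % T
n / n % n / A % T
n / n % n / n % T
n / n % n / n % F
n / n % n / n % P
n / n % n / n % A
n / n % n / n % n

[E [E [E [T [T [F [P [A n]]]] / [F [P [A n]]]]] % [T [T [F [P [A n]]]] / [F [P [A n]]]]] % [T [F [P [A n]]]]]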